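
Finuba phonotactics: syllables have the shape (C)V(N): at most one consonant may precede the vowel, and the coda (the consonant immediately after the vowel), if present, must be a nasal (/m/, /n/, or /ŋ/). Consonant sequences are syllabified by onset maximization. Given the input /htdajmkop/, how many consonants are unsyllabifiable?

5

Syllabifying with onset maximization leaves /h/, /t/, /j/, /m/, /p/ stranded (only a nasal (/m/, /n/, or /ŋ/) is licensed in coda position; onsets are limited to one consonant).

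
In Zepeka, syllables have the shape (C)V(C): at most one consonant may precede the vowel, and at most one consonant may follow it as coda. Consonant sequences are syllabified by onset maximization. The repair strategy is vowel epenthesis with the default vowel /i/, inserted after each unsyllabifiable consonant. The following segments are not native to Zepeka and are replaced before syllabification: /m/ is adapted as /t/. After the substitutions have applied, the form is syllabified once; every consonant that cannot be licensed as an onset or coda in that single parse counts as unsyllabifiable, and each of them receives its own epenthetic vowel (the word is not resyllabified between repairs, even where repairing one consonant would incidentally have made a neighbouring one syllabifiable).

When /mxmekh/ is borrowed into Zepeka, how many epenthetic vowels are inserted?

3

After substitution the input is /txtekh/.
The unsyllabifiable consonants are /t/, /x/, /h/; each receives one epenthetic vowel.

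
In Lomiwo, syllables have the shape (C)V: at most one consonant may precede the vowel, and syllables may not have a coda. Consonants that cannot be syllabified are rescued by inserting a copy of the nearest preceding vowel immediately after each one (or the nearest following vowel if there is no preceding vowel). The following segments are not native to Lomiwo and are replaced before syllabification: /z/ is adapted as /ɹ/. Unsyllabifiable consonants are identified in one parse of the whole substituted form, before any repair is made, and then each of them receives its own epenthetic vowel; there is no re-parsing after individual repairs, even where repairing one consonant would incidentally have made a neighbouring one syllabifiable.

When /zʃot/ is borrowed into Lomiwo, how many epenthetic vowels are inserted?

2

After substitution the input is /ɹʃot/.
The unsyllabifiable consonants are /ɹ/, /t/; each receives one epenthetic vowel.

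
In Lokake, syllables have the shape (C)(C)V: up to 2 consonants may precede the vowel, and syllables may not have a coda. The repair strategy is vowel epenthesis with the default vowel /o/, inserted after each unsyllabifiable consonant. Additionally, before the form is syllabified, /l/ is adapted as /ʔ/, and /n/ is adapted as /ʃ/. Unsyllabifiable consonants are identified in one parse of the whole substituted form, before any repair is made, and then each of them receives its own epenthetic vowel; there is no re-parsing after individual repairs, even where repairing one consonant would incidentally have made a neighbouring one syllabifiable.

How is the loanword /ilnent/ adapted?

iʔʃeʃoto

Substitution: /l/ → /ʔ/, /n/ → /ʃ/, giving /iʔʃeʃt/.
Under (C)(C)V, the unsyllabifiable consonants are /ʃ/, /t/ (no codas are permitted; onsets may contain at most 2 consonants).
Inserting the epenthetic vowel yields /ʃ/ → /ʃo/, /t/ → /to/.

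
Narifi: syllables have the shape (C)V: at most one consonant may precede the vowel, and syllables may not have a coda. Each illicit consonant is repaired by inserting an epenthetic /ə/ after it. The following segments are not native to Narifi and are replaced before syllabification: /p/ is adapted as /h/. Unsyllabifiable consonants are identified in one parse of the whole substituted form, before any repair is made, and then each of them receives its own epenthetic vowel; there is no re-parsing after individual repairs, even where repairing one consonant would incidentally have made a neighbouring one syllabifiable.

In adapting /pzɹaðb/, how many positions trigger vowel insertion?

4

After substitution the input is /hzɹaðb/.
The unsyllabifiable consonants are /h/, /z/, /ð/, /b/; each receives one epenthetic vowel.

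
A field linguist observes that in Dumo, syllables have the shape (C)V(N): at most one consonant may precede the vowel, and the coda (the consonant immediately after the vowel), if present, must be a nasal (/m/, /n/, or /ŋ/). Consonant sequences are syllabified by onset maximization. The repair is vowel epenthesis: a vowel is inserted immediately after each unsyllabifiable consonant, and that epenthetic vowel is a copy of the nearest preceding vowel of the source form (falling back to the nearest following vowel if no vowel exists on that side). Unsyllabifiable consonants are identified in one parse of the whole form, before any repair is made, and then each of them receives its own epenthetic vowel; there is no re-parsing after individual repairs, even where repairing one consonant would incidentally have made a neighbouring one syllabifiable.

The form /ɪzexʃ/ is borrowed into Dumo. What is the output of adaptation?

Under (C)V(N), the unsyllabifiable consonants are /x/, /ʃ/ (only a nasal (/m/, /n/, or /ŋ/) is licensed in coda position; onsets are limited to one consonant).
Inserting the epenthetic vowel yields /x/ → /xe/, /ʃ/ → /ʃe/.

ɪzexeʃe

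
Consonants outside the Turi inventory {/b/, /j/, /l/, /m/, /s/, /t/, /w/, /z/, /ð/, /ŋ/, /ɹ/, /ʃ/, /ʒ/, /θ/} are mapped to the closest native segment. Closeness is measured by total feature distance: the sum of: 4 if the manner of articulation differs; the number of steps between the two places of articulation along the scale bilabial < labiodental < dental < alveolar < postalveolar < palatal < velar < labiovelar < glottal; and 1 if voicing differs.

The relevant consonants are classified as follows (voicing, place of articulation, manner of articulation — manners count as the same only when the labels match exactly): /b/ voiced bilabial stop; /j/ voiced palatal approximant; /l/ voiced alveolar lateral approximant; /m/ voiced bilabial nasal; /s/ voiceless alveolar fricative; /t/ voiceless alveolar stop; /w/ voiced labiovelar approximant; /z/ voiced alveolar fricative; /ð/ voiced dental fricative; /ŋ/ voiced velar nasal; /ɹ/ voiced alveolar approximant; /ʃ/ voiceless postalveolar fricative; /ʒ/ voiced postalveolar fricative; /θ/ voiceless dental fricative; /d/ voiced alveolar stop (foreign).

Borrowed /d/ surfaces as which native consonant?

t

/t/ is closest: same manner (stop), place distance 0 (alveolar→alveolar), voicing differs (+1); total 1. Next closest is /b/ at distance 3.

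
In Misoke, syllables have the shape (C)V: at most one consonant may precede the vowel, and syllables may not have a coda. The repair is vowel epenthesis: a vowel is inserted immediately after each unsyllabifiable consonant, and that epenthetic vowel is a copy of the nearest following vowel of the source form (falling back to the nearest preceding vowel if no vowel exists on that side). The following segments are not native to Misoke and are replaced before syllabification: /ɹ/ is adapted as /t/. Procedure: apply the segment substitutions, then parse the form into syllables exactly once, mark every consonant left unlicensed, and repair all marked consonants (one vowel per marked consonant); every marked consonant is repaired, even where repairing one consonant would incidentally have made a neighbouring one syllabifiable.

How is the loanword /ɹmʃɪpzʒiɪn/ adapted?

Substitution: /ɹ/ → /t/, giving /tmʃɪpzʒiɪn/.
Under (C)V, the unsyllabifiable consonants are /t/, /m/, /p/, /z/, /n/ (no codas are permitted; onsets are limited to one consonant).
Each unlicensed consonant becomes the onset of a new syllable: /t/ → /tɪ/, /m/ → /mɪ/, /p/ → /pi/, /z/ → /zi/, /n/ → /nɪ/.

tɪmɪʃɪpiziʒiɪnɪ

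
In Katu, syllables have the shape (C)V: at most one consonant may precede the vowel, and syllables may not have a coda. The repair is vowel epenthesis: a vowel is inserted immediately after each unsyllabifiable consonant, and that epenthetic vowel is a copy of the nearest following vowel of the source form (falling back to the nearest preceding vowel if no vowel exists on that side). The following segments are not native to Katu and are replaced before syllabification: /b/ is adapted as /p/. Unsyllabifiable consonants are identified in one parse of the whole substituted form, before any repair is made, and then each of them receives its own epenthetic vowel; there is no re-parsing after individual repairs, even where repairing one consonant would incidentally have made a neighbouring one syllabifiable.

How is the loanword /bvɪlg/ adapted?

Substitution: /b/ → /p/, giving /pvɪlg/.
Syllabifying with onset maximization leaves /p/, /l/, /g/ stranded (no codas are permitted; onsets are limited to one consonant).
Each unlicensed consonant becomes the onset of a new syllable: /p/ → /pɪ/, /l/ → /lɪ/, /g/ → /gɪ/.

pɪvɪlɪgɪ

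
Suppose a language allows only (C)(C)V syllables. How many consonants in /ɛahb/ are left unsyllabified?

2

Syllabifying with onset maximization leaves /h/, /b/ stranded (no codas are permitted; onsets may contain at most 2 consonants).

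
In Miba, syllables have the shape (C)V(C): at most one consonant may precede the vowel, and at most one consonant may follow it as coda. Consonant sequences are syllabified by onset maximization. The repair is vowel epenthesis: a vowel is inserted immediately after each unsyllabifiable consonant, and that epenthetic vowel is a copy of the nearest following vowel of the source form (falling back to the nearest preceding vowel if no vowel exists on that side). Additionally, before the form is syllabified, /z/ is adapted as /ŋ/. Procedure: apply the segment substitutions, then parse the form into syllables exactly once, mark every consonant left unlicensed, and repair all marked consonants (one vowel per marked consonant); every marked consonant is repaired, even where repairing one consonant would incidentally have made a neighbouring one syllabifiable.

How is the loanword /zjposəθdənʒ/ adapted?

ŋojoposəθdənʒə

Substitution: /z/ → /ŋ/, giving /ŋjposəθdənʒ/.
The consonants /ŋ/, /j/, /ʒ/ cannot be parsed into a legal (C)V(C) syllable (at most one coda consonant is licensed; onsets are limited to one consonant).
Inserting the epenthetic vowel yields /ŋ/ → /ŋo/, /j/ → /jo/, /ʒ/ → /ʒə/.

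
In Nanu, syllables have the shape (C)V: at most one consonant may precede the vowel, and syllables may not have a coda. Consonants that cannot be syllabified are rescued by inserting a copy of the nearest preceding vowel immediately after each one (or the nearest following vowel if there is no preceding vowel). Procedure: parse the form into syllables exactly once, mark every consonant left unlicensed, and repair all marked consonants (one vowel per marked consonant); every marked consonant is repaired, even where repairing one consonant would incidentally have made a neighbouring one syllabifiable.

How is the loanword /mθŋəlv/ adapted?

Under (C)V, the unsyllabifiable consonants are /m/, /θ/, /l/, /v/ (no codas are permitted; onsets are limited to one consonant).
Each unlicensed consonant becomes the onset of a new syllable: /m/ → /mə/, /θ/ → /θə/, /l/ → /lə/, /v/ → /və/.

məθəŋələvə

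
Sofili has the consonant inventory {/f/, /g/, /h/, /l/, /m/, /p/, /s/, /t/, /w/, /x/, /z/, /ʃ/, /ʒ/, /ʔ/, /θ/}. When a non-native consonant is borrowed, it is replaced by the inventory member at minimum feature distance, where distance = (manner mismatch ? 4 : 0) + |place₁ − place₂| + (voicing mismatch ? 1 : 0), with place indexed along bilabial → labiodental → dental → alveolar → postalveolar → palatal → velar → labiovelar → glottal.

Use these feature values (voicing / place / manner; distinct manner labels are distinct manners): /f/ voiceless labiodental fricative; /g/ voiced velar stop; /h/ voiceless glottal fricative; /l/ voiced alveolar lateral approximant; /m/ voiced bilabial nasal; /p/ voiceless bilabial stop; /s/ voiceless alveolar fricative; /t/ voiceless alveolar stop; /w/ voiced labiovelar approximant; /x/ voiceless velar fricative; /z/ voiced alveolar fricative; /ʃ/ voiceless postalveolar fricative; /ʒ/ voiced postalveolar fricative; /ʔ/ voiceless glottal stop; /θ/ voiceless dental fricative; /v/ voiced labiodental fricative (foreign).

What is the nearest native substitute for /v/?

f

/f/ is closest: same manner (fricative), place distance 0 (labiodental→labiodental), voicing differs (+1); total 1. Next closest is /z/ at distance 2.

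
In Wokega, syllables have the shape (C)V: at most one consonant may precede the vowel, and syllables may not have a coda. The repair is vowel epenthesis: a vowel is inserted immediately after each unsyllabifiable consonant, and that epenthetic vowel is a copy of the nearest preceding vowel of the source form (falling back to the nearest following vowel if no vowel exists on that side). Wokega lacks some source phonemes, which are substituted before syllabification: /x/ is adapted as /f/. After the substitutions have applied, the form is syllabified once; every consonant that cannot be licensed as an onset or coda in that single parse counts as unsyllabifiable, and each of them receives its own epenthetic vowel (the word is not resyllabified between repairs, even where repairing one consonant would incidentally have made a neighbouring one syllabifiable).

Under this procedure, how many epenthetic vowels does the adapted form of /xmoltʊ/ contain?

2

After substitution the input is /fmoltʊ/.
The unsyllabifiable consonants are /f/, /l/; each receives one epenthetic vowel.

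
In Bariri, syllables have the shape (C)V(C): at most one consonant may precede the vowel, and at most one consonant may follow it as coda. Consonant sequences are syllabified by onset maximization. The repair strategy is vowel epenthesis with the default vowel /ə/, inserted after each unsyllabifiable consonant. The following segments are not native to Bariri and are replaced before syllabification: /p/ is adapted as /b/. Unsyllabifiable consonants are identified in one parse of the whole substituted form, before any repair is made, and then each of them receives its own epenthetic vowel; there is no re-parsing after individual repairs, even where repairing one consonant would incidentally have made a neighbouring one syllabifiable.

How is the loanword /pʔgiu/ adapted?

bəʔəgiu

Substitution: /p/ → /b/, giving /bʔgiu/.
Syllabifying with onset maximization leaves /b/, /ʔ/ stranded (at most one coda consonant is licensed; onsets are limited to one consonant).
Epenthesis after each stranded consonant: /b/ → /bə/, /ʔ/ → /ʔə/.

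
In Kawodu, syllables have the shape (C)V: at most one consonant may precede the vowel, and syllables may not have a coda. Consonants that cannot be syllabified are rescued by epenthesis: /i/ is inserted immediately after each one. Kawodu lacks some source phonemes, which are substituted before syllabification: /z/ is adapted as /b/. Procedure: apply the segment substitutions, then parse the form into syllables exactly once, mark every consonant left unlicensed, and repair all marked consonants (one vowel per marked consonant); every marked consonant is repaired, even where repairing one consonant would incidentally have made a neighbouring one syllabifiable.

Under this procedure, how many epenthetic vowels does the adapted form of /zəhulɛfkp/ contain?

After substitution the input is /bəhulɛfkp/.
The unsyllabifiable consonants are /f/, /k/, /p/; each receives one epenthetic vowel.

3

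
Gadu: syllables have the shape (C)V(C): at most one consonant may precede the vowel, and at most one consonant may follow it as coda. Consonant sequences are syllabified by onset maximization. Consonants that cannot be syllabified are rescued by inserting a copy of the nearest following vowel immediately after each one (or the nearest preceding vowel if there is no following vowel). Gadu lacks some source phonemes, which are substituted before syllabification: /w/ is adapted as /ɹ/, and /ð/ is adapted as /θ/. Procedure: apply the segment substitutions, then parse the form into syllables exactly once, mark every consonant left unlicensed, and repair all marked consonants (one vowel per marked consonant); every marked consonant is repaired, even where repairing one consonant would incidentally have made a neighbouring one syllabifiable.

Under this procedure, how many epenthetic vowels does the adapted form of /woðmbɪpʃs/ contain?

After substitution the input is /ɹoθmbɪpʃs/.
The unsyllabifiable consonants are /m/, /ʃ/, /s/; each receives one epenthetic vowel.

3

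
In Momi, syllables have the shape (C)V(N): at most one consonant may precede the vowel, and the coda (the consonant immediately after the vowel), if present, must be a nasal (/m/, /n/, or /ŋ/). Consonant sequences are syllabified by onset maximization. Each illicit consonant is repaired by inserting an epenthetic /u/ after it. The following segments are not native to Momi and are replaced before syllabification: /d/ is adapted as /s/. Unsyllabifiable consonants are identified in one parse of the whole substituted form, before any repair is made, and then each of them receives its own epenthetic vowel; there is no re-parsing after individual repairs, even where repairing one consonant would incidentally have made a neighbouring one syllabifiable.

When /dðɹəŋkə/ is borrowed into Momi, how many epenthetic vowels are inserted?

2

After substitution the input is /sðɹəŋkə/.
The unsyllabifiable consonants are /s/, /ð/; each receives one epenthetic vowel.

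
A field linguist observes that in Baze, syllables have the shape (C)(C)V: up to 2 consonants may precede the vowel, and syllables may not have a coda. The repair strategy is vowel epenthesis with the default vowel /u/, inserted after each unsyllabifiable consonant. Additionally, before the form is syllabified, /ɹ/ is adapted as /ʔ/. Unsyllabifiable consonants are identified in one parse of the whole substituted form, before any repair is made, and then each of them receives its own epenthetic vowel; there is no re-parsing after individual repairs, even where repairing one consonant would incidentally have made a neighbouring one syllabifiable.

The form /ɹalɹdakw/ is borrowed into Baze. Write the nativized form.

ʔaluʔdakuwu

Substitution: /ɹ/ → /ʔ/, giving /ʔalʔdakw/.
Syllabifying with onset maximization leaves /l/, /k/, /w/ stranded (no codas are permitted; onsets may contain at most 2 consonants).
Inserting the epenthetic vowel yields /l/ → /lu/, /k/ → /ku/, /w/ → /wu/.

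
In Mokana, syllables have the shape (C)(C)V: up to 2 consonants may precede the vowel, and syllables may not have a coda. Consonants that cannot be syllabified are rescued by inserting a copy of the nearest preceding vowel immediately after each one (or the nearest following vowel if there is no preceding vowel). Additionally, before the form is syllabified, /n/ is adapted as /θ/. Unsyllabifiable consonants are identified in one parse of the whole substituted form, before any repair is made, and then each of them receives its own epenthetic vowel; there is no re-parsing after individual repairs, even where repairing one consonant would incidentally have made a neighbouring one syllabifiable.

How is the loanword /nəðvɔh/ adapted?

Substitution: /n/ → /θ/, giving /θəðvɔh/.
The consonants /h/ cannot be parsed into a legal (C)(C)V syllable (no codas are permitted; onsets may contain at most 2 consonants).
Each unlicensed consonant becomes the onset of a new syllable: /h/ → /hɔ/.

θəðvɔhɔ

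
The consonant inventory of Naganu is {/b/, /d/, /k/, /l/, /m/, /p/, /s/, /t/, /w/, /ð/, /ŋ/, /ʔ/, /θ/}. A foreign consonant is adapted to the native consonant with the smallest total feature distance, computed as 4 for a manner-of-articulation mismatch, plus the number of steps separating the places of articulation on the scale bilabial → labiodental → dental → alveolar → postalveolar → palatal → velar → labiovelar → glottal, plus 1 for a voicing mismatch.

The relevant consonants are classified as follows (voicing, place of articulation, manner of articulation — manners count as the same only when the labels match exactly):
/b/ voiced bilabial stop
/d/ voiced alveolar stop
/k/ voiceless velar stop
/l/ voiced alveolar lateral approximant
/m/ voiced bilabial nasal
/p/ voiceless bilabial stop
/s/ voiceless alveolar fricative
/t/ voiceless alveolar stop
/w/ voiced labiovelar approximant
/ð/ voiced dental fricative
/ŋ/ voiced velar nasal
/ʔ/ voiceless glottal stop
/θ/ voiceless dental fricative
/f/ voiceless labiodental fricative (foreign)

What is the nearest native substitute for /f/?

θ

/θ/ is closest: same manner (fricative), place distance 1 (labiodental→dental), same voicing; total 1. Next closest is /s/ at distance 2.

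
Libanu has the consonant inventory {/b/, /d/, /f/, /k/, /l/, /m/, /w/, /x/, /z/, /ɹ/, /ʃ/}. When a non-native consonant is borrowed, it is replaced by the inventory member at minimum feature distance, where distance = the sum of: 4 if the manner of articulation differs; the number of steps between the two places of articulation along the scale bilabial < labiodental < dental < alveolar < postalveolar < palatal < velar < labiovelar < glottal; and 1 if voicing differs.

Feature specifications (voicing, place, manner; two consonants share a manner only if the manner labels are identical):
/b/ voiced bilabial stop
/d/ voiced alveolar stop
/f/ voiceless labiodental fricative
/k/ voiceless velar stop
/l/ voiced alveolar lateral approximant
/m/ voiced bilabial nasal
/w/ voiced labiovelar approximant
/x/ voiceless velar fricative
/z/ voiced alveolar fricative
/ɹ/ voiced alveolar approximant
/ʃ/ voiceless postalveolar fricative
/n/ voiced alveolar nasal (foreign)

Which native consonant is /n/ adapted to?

/m/ is closest: same manner (nasal), place distance 3 (alveolar→bilabial), same voicing; total 3. Next closest is /d/ at distance 4.

m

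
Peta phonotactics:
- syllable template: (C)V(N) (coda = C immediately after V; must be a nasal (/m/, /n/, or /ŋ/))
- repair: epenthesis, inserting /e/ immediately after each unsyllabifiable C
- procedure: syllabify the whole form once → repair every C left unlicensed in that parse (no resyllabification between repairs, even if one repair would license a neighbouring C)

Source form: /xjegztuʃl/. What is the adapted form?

xejegezetuʃele

Syllabifying with onset maximization leaves /x/, /g/, /z/, /ʃ/, /l/ stranded (only a nasal (/m/, /n/, or /ŋ/) is licensed in coda position; onsets are limited to one consonant).
Inserting the epenthetic vowel yields /x/ → /xe/, /g/ → /ge/, /z/ → /ze/, /ʃ/ → /ʃe/, /l/ → /le/.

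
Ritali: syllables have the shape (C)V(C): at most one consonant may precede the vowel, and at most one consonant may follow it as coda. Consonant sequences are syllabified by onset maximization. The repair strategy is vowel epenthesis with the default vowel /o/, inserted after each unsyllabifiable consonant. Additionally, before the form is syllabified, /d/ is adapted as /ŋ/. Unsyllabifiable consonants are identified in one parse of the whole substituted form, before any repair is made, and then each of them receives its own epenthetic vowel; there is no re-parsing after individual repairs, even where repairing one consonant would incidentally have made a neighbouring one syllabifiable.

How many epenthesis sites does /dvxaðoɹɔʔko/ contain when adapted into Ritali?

After substitution the input is /ŋvxaðoɹɔʔko/.
The unsyllabifiable consonants are /ŋ/, /v/; each receives one epenthetic vowel.

2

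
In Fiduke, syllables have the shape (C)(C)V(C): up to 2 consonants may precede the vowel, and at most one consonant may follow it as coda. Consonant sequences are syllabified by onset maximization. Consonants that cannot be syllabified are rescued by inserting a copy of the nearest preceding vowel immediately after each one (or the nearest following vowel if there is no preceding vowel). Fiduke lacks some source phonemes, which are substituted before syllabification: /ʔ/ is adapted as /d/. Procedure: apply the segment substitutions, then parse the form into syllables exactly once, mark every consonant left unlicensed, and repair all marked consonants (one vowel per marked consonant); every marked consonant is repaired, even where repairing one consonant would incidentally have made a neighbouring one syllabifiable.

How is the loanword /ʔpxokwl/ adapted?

Substitution: /ʔ/ → /d/, giving /dpxokwl/.
The consonants /d/, /w/, /l/ cannot be parsed into a legal (C)(C)V(C) syllable (at most one coda consonant is licensed; onsets may contain at most 2 consonants).
Epenthesis after each stranded consonant: /d/ → /do/, /w/ → /wo/, /l/ → /lo/.

dopxokwolo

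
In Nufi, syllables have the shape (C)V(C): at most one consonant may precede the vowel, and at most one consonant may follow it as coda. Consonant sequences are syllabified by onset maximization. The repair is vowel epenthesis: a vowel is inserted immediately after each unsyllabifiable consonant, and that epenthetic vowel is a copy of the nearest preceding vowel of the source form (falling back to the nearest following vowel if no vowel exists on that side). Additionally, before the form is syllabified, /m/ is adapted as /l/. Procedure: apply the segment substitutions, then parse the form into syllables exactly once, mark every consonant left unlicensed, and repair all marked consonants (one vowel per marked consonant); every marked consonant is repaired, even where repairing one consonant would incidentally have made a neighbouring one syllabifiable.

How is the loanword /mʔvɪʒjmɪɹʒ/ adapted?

Substitution: /m/ → /l/, giving /lʔvɪʒjlɪɹʒ/.
Under (C)V(C), the unsyllabifiable consonants are /l/, /ʔ/, /j/, /ʒ/ (at most one coda consonant is licensed; onsets are limited to one consonant).
Inserting the epenthetic vowel yields /l/ → /lɪ/, /ʔ/ → /ʔɪ/, /j/ → /jɪ/, /ʒ/ → /ʒɪ/.

lɪʔɪvɪʒjɪlɪɹʒɪ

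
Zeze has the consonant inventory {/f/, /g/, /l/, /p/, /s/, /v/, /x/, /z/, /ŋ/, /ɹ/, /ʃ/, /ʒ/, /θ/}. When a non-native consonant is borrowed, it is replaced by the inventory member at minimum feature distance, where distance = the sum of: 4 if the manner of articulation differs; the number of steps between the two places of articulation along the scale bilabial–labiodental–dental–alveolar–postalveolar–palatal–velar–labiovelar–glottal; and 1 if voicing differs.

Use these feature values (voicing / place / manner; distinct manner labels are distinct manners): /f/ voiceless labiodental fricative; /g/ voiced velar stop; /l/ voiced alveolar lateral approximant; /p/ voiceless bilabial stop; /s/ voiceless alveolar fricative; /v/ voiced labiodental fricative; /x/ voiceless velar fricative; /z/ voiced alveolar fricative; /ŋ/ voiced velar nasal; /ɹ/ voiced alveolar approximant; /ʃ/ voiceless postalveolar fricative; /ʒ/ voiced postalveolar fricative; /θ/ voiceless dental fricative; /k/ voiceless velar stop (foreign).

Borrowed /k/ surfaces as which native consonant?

g

/g/ is closest: same manner (stop), place distance 0 (velar→velar), voicing differs (+1); total 1. Next closest is /x/ at distance 4.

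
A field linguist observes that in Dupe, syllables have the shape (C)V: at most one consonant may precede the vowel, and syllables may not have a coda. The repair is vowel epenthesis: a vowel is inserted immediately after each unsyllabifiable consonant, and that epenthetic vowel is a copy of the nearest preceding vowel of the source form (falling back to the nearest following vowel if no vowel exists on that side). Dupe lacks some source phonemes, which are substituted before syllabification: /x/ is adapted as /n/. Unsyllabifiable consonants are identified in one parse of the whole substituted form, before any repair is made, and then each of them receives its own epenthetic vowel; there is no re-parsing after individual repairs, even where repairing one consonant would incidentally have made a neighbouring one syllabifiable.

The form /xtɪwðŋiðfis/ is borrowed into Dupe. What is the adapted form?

nɪtɪwɪðɪŋiðifisi

Substitution: /x/ → /n/, giving /ntɪwðŋiðfis/.
Syllabifying with onset maximization leaves /n/, /w/, /ð/, /ð/, /s/ stranded (no codas are permitted; onsets are limited to one consonant).
Epenthesis after each stranded consonant: /n/ → /nɪ/, /w/ → /wɪ/, /ð/ → /ðɪ/, /ð/ → /ði/, /s/ → /si/.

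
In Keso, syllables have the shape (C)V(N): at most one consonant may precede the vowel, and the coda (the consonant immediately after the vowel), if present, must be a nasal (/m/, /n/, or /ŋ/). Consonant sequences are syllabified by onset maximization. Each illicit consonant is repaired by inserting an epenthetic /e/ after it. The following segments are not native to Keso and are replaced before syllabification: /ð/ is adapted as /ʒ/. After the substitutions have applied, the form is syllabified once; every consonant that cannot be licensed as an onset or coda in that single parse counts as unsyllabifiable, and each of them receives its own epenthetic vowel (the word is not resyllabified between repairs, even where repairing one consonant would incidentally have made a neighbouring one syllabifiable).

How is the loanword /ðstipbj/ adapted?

ʒesetipebeje

Substitution: /ð/ → /ʒ/, giving /ʒstipbj/.
The consonants /ʒ/, /s/, /p/, /b/, /j/ cannot be parsed into a legal (C)V(N) syllable (only a nasal (/m/, /n/, or /ŋ/) is licensed in coda position; onsets are limited to one consonant).
Each unlicensed consonant becomes the onset of a new syllable: /ʒ/ → /ʒe/, /s/ → /se/, /p/ → /pe/, /b/ → /be/, /j/ → /je/.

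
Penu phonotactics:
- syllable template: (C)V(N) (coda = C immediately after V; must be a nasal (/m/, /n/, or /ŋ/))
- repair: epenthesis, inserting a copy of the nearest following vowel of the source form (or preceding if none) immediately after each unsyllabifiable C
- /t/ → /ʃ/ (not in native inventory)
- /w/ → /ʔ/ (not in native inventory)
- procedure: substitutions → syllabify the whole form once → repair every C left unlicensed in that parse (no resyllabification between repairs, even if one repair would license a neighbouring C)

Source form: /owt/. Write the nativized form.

Substitution: /w/ → /ʔ/, /t/ → /ʃ/, giving /oʔʃ/.
Under (C)V(N), the unsyllabifiable consonants are /ʔ/, /ʃ/ (only a nasal (/m/, /n/, or /ŋ/) is licensed in coda position; onsets are limited to one consonant).
Inserting the epenthetic vowel yields /ʔ/ → /ʔo/, /ʃ/ → /ʃo/.

oʔoʃo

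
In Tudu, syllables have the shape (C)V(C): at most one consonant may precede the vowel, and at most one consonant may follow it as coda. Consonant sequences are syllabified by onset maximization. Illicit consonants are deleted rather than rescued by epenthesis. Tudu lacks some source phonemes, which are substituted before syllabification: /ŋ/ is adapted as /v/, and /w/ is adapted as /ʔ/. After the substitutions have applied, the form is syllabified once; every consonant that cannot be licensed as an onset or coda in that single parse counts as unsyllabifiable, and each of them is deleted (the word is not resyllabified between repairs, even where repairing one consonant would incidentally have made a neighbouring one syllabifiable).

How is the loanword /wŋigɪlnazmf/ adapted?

vigɪlnaz

Substitution: /w/ → /ʔ/, /ŋ/ → /v/, giving /ʔvigɪlnazmf/.
The consonants /ʔ/, /m/, /f/ cannot be parsed into a legal (C)V(C) syllable (at most one coda consonant is licensed; onsets are limited to one consonant).
Each unlicensed consonant is deleted: /ʔ/, /m/, /f/.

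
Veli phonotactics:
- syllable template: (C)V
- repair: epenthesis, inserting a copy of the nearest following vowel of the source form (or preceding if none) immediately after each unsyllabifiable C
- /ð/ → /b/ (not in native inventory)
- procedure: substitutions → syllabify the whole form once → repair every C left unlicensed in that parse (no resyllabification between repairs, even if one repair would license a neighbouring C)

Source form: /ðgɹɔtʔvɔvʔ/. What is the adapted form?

bɔgɔɹɔtɔʔɔvɔvɔʔɔ

Substitution: /ð/ → /b/, giving /bgɹɔtʔvɔvʔ/.
The consonants /b/, /g/, /t/, /ʔ/, /v/, /ʔ/ cannot be parsed into a legal (C)V syllable (no codas are permitted; onsets are limited to one consonant).
Each unlicensed consonant becomes the onset of a new syllable: /b/ → /bɔ/, /g/ → /gɔ/, /t/ → /tɔ/, /ʔ/ → /ʔɔ/, /v/ → /vɔ/, /ʔ/ → /ʔɔ/.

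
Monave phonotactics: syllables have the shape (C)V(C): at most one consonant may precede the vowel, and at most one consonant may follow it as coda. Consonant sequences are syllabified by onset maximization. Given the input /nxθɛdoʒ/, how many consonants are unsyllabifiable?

Under (C)V(C), the unsyllabifiable consonants are /n/, /x/ (at most one coda consonant is licensed; onsets are limited to one consonant).

2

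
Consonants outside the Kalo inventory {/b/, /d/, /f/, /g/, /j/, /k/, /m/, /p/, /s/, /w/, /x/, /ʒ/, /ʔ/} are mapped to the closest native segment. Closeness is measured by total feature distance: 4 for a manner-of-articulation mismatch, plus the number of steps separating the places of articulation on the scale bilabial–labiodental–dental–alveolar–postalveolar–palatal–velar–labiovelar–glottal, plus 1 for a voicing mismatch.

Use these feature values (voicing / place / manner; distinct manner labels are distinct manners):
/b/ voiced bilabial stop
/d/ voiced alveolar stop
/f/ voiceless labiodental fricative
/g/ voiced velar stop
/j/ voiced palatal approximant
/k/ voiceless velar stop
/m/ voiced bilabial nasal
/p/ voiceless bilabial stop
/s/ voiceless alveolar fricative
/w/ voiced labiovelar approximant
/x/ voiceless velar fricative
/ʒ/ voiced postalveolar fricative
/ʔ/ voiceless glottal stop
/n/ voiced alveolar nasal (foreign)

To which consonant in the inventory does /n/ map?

m

/m/ is closest: same manner (nasal), place distance 3 (alveolar→bilabial), same voicing; total 3. Next closest is /d/ at distance 4.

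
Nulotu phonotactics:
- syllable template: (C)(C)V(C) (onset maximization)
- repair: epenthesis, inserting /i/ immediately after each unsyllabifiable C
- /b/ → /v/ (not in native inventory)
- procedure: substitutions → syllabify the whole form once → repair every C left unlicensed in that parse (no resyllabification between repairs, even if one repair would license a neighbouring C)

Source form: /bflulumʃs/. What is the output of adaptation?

viflulumʃisi

Substitution: /b/ → /v/, giving /vflulumʃs/.
The consonants /v/, /ʃ/, /s/ cannot be parsed into a legal (C)(C)V(C) syllable (at most one coda consonant is licensed; onsets may contain at most 2 consonants).
Epenthesis after each stranded consonant: /v/ → /vi/, /ʃ/ → /ʃi/, /s/ → /si/.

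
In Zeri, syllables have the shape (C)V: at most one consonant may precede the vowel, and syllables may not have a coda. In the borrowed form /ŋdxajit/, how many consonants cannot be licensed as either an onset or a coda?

Syllabifying with onset maximization leaves /ŋ/, /d/, /t/ stranded (no codas are permitted; onsets are limited to one consonant).

3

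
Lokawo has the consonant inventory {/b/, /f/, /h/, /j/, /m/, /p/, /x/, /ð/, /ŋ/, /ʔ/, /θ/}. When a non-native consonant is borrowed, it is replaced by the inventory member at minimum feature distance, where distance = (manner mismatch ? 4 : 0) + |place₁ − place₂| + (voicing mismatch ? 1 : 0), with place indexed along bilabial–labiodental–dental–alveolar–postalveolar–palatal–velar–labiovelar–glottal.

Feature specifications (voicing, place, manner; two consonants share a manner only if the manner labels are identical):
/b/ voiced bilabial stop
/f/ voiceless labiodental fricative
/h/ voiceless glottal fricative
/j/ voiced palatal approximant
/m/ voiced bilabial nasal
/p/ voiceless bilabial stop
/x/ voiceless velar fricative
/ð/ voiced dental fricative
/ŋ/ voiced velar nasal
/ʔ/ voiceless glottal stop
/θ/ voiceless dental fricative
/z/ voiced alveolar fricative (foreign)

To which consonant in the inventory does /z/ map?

/ð/ is closest: same manner (fricative), place distance 1 (alveolar→dental), same voicing; total 1. Next closest is /θ/ at distance 2.

ð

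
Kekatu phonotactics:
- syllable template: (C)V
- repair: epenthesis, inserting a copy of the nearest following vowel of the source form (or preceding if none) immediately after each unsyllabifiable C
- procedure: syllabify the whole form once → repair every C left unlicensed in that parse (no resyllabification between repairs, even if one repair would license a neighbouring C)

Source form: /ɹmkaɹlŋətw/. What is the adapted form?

ɹamakaɹələŋətəwə

Under (C)V, the unsyllabifiable consonants are /ɹ/, /m/, /ɹ/, /l/, /t/, /w/ (no codas are permitted; onsets are limited to one consonant).
Epenthesis after each stranded consonant: /ɹ/ → /ɹa/, /m/ → /ma/, /ɹ/ → /ɹə/, /l/ → /lə/, /t/ → /tə/, /w/ → /wə/.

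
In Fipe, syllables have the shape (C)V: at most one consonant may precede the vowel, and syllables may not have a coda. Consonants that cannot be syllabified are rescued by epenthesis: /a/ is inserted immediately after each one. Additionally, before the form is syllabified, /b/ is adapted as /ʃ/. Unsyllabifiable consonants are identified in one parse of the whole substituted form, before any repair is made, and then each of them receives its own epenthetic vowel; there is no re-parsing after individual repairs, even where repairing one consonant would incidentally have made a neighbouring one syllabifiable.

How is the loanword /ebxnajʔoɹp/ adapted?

Substitution: /b/ → /ʃ/, giving /eʃxnajʔoɹp/.
The consonants /ʃ/, /x/, /j/, /ɹ/, /p/ cannot be parsed into a legal (C)V syllable (no codas are permitted; onsets are limited to one consonant).
Inserting the epenthetic vowel yields /ʃ/ → /ʃa/, /x/ → /xa/, /j/ → /ja/, /ɹ/ → /ɹa/, /p/ → /pa/.

eʃaxanajaʔoɹapa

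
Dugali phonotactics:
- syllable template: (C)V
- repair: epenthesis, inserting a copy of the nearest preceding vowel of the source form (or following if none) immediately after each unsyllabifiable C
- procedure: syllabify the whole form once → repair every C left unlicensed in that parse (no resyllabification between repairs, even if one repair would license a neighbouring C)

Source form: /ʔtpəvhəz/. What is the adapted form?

ʔətəpəvəhəzə

Under (C)V, the unsyllabifiable consonants are /ʔ/, /t/, /v/, /z/ (no codas are permitted; onsets are limited to one consonant).
Inserting the epenthetic vowel yields /ʔ/ → /ʔə/, /t/ → /tə/, /v/ → /və/, /z/ → /zə/.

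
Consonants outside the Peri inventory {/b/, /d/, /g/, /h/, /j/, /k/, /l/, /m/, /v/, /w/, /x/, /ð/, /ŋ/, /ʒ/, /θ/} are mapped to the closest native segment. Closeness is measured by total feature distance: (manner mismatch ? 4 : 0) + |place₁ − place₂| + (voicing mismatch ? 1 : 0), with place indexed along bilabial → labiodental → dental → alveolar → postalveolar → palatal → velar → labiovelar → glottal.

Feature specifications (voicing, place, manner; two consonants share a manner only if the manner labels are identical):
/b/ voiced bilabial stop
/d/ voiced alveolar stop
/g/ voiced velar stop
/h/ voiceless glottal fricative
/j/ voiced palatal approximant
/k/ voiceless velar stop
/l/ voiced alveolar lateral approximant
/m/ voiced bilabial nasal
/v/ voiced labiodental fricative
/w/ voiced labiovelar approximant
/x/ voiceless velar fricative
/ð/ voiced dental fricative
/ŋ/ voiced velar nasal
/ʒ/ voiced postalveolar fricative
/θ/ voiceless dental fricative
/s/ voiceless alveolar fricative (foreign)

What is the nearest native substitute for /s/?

θ

/θ/ is closest: same manner (fricative), place distance 1 (alveolar→dental), same voicing; total 1. Next closest is /ð/ at distance 2.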